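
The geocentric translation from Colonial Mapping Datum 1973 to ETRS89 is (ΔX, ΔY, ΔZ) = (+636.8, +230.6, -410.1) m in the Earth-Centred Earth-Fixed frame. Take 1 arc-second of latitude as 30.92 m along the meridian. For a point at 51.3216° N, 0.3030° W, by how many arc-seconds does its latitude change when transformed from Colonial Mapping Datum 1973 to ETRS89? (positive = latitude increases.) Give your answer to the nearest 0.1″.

sin φ = 0.780666, cos φ = 0.624948, sin λ = -0.005288, cos λ = 0.999986.
North component: ΔN = −sin φ cos λ·ΔX − sin φ sin λ·ΔY + cos φ·ΔZ = −(0.780666)(0.999986)(636.8) − (0.780666)(-0.005288)(230.6) + (0.624948)(-410.1) = -752.46 m.
1° of latitude spans 3600 × 30.92 = 111312 m, so Δφ = -752.46 / 111312 × 3600 = -24.336″.

Δφ = -24.3″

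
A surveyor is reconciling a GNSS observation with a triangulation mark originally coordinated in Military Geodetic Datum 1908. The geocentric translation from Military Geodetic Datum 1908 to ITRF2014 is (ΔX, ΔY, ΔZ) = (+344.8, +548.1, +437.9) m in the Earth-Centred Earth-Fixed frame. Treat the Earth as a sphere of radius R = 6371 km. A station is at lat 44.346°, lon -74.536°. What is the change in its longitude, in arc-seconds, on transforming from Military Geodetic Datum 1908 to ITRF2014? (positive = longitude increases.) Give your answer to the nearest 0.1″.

sin φ = 0.698990, cos φ = 0.715132, sin λ = -0.963798, cos λ = 0.266633.
East component: ΔE = −sin λ·ΔX + cos λ·ΔY = −(-0.963798)(344.8) + (0.266633)(548.1) = 478.46 m.
1° of latitude spans πR/180 = 111195 m; at latitude φ, 1° of longitude spans that × cos φ = 79519.0 m, so Δλ = 478.46 / 79519.0 × 3600 = 21.661″.

Δλ = 21.7″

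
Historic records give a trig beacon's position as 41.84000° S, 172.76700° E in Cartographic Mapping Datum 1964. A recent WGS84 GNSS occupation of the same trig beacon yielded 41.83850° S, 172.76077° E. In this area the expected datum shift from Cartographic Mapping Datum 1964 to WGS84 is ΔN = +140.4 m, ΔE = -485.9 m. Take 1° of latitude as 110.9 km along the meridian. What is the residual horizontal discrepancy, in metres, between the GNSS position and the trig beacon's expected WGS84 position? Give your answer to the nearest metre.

39 m

Observed coordinate differences: Δφ = +0.00150°, Δλ = -0.00623°.
Converting to metres (1° lat = 110900 m, cos φ = 0.745010): observed ΔN = 166.4 m, observed ΔE = -514.7 m.
Subtracting the expected shift leaves a residual of 166.4 − (140.4) = 26.0 m north and -514.7 − (-485.9) = -28.8 m east.
Residual distance = √(26.0² + (-28.8)²) = 38.8 m.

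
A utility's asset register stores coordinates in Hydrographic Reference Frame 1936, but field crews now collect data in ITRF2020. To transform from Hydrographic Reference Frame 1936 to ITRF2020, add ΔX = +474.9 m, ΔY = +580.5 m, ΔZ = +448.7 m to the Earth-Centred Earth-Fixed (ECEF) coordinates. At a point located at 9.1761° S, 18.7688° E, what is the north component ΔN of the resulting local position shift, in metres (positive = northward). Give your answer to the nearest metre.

The local north axis is (−sin φ cos λ, −sin φ sin λ, cos φ), giving ΔN = 71.705 + 29.785 + 442.958 = 544.45 m.

ΔN = 544 m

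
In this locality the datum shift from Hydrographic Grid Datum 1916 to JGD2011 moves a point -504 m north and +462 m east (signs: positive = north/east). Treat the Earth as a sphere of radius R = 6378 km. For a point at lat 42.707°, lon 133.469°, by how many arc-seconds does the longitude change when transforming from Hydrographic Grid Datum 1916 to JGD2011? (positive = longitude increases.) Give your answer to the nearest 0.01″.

Δλ = 20.33″

At latitude 42.707°, cos φ = 0.734832.
One radian of longitude at latitude φ spans R cos φ, so Δλ = ΔE / (R cos φ) = 462.0 / (6378000 × 0.734832) = 9.8576e-05 rad = 20.333″.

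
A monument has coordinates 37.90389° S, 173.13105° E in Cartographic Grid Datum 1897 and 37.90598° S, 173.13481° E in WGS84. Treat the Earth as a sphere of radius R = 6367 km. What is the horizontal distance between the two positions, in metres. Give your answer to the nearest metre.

Δφ = -37.90598° − -37.90389° = -0.00209°; Δλ = 173.13481° − 173.13105° = +0.00376°.
1° along a meridian = πR/180 = 111125 m.
ΔN = Δφ × 111125 = -232.3 m; ΔE = Δλ × 111125 × cos(-37.90389°) = +0.00376 × 111125 × 0.789042 = 329.7 m.
Distance = √(ΔE² + ΔN²) = √(329.7² + (-232.3)²) = 403.3 m.

403 m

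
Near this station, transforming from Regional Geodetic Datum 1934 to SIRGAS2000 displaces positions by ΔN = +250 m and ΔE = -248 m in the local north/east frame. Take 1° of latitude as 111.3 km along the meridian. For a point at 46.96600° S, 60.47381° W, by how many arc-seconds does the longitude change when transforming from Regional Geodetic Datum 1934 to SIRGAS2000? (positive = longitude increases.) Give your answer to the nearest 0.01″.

Δλ = -11.75″

At latitude -46.96600°, cos φ = 0.682432.
1° of longitude at this latitude = 111.3 × cos φ = 75.95 km, so Δλ = -248.0 / 75954.7 = -0.0032651° = -11.754″.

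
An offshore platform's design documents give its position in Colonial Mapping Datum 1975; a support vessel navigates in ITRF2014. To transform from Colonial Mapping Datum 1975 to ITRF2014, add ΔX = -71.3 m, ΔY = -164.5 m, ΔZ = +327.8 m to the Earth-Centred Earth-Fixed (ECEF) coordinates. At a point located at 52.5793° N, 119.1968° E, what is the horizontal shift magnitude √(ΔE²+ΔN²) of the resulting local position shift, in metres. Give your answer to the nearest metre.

319 m

At φ = 52.5793°, λ = 119.1968°: sin φ = 0.794195, cos φ = 0.607663, sin λ = 0.872949, cos λ = -0.487811.
ΔE = −sin λ·ΔX + cos λ·ΔY = −(0.872949)·(-71.3) + (-0.487811)·(-164.5) = 142.49 m.
ΔN = −sin φ cos λ·ΔX − sin φ sin λ·ΔY + cos φ·ΔZ = −(0.794195)(-0.487811)(-71.3) − (0.794195)(0.872949)(-164.5) + (0.607663)(327.8) = 285.62 m.
Horizontal magnitude = √(ΔE² + ΔN²) = √(142.49² + 285.62²) = 319.18 m.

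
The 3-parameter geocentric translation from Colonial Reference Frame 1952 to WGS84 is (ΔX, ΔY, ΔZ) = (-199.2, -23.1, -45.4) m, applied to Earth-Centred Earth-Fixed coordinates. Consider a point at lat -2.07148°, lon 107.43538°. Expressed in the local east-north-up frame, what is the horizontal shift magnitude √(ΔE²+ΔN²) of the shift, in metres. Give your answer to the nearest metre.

The local east axis at (φ, λ) is (−sin λ, cos λ, 0), so ΔE = −sin(107.43538°)·(-199.2) + cos(107.43538°)·(-23.1) = 196.97 m.
The local north axis is (−sin φ cos λ, −sin φ sin λ, cos φ), giving ΔN = 2.157 − 0.797 − 45.370 = -44.01 m.
Horizontal magnitude = √(ΔE² + ΔN²) = √(196.97² + (-44.01)²) = 201.83 m.

202 m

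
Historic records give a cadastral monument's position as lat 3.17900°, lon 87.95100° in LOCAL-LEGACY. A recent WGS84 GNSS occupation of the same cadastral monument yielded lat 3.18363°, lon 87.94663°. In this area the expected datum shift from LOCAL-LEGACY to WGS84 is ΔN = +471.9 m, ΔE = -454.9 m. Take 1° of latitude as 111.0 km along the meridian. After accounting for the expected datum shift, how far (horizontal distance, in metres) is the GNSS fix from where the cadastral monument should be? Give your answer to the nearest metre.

Observed coordinate differences: Δφ = +0.00463°, Δλ = -0.00437°.
Converting to metres (1° lat = 111000 m, cos φ = 0.998461): observed ΔN = 513.9 m, observed ΔE = -484.3 m.
Subtracting the expected shift leaves a residual of 513.9 − (471.9) = 42.0 m north and -484.3 − (-454.9) = -29.4 m east.
Residual distance = √(42.0² + (-29.4)²) = 51.3 m.

51 m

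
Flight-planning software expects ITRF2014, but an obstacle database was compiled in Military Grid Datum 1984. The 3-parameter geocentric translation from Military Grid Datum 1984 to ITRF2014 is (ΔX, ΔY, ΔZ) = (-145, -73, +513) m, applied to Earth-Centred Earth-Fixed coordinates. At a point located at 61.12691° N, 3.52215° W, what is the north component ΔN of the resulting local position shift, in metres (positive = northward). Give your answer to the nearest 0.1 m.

ΔN = 370.5 m

The local north axis is (−sin φ cos λ, −sin φ sin λ, cos φ), giving ΔN = 126.735 − 3.927 + 247.713 = 370.52 m.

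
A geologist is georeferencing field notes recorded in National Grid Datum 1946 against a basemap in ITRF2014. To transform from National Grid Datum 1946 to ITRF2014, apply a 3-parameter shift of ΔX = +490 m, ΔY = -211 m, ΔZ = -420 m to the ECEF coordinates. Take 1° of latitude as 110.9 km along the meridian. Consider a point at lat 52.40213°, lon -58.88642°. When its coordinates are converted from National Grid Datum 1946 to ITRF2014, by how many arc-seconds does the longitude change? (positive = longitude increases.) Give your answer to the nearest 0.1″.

Δλ = 16.5″

sin φ = 0.792312, cos φ = 0.610116, sin λ = -0.856145, cos λ = 0.516736.
East component: ΔE = −sin λ·ΔX + cos λ·ΔY = −(-0.856145)(490) + (0.516736)(-211) = 310.48 m.
1° of latitude spans 110900 m; at latitude φ, 1° of longitude spans that × cos φ = 67661.8 m, so Δλ = 310.48 / 67661.8 × 3600 = 16.519″.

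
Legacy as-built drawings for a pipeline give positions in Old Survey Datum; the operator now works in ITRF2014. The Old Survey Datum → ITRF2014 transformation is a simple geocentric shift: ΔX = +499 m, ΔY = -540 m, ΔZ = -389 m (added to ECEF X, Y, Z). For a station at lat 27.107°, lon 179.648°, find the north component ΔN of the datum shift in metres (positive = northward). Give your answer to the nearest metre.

At φ = 27.107°, λ = 179.648°: sin φ = 0.455654, cos φ = 0.890157, sin λ = 0.006144, cos λ = -0.999981.
ΔN = −sin φ cos λ·ΔX − sin φ sin λ·ΔY + cos φ·ΔZ = −(0.455654)(-0.999981)(499) − (0.455654)(0.006144)(-540) + (0.890157)(-389) = -117.39 m.

ΔN = -117 m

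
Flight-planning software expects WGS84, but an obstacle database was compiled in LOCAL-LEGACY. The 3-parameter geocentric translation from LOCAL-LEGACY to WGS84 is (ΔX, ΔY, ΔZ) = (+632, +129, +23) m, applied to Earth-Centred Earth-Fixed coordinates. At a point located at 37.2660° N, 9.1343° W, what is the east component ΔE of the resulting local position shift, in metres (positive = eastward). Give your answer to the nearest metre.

At φ = 37.2660°, λ = -9.1343°: sin φ = 0.605516, cos φ = 0.795833, sin λ = -0.158749, cos λ = 0.987319.
ΔE = −sin λ·ΔX + cos λ·ΔY = −(-0.158749)·(632) + (0.987319)·(129) = 227.69 m.

ΔE = 228 m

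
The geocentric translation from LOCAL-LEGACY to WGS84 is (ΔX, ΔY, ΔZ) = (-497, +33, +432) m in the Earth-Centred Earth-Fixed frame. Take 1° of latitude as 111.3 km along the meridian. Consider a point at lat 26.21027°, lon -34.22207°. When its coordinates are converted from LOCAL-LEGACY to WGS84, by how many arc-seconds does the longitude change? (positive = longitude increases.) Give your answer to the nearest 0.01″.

Δλ = -9.09″

sin φ = 0.441667, cos φ = 0.897179, sin λ = -0.562402, cos λ = 0.826864.
East component: ΔE = −sin λ·ΔX + cos λ·ΔY = −(-0.562402)(-497) + (0.826864)(33) = -252.23 m.
1° of latitude spans 111300 m; at latitude φ, 1° of longitude spans that × cos φ = 99856.0 m, so Δλ = -252.23 / 99856.0 × 3600 = -9.093″.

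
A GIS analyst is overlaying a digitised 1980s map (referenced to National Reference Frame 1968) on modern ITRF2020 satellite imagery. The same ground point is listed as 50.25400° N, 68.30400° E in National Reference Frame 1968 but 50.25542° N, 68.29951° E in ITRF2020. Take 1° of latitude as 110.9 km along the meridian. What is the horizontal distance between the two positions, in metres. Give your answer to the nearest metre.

355 m

Δφ = 50.25542° − 50.25400° = +0.00142°; Δλ = 68.29951° − 68.30400° = -0.00449°.
ΔN = Δφ × 110900 = 157.5 m; ΔE = Δλ × 110900 × cos(50.25400°) = -0.00449 × 110900 × 0.639385 = -318.4 m.
Distance = √(ΔE² + ΔN²) = √((-318.4)² + 157.5²) = 355.2 m.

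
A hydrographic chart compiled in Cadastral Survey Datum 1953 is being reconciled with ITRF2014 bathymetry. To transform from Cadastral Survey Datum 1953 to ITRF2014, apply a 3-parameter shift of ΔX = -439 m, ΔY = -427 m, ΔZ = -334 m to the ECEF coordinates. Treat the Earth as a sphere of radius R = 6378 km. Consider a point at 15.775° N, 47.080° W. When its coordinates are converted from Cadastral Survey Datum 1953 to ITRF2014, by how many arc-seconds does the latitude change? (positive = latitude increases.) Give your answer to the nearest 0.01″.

sin φ = 0.271860, cos φ = 0.962337, sin λ = -0.732305, cos λ = 0.680977.
North component: ΔN = −sin φ cos λ·ΔX − sin φ sin λ·ΔY + cos φ·ΔZ = −(0.271860)(0.680977)(-439) − (0.271860)(-0.732305)(-427) + (0.962337)(-334) = -325.16 m.
1° of latitude spans πR/180 = 111317 m, so Δφ = -325.16 / 111317 × 3600 = -10.516″.

Δφ = -10.52″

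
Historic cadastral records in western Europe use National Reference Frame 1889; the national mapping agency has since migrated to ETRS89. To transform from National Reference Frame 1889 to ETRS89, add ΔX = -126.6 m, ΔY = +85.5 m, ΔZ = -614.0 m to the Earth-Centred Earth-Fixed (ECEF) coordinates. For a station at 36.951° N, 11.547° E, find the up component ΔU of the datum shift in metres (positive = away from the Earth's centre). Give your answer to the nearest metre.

ΔU = -455 m

At φ = 36.951°, λ = 11.547°: sin φ = 0.601132, cos φ = 0.799150, sin λ = 0.200172, cos λ = 0.979761.
ΔU = cos φ cos λ·ΔX + cos φ sin λ·ΔY + sin φ·ΔZ = (0.799150)(0.979761)(-126.6) + (0.799150)(0.200172)(85.5) + (0.601132)(-614.0) = -454.54 m.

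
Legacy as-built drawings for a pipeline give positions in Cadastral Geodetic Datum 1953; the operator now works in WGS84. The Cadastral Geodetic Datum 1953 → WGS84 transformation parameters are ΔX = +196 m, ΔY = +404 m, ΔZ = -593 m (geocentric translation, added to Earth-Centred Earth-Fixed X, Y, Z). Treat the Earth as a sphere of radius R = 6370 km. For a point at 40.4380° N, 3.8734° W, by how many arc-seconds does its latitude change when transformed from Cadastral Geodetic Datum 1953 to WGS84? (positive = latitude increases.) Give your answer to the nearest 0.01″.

sin φ = 0.648625, cos φ = 0.761108, sin λ = -0.067552, cos λ = 0.997716.
North component: ΔN = −sin φ cos λ·ΔX − sin φ sin λ·ΔY + cos φ·ΔZ = −(0.648625)(0.997716)(196) − (0.648625)(-0.067552)(404) + (0.761108)(-593) = -560.48 m.
1° of latitude spans πR/180 = 111177 m, so Δφ = -560.48 / 111177 × 3600 = -18.149″.

Δφ = -18.15″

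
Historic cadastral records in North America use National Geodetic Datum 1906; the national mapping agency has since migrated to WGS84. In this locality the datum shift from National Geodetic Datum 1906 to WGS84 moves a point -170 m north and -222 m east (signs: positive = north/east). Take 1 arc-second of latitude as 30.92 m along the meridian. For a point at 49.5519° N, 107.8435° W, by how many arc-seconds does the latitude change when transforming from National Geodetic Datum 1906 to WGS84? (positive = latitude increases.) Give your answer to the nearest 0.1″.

Δφ = -5.5″

1″ of latitude = 30.92 m, so Δφ = -170.0 / 30.92 = -5.498″.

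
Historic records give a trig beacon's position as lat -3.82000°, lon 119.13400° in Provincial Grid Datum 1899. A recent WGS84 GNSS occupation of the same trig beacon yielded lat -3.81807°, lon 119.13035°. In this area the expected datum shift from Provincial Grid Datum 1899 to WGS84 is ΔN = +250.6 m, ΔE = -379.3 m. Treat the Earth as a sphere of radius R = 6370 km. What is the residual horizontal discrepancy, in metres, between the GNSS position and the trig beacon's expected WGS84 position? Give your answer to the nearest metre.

Observed coordinate differences: Δφ = +0.00193°, Δλ = -0.00365°.
Converting to metres (1° lat = 111177 m, cos φ = 0.997778): observed ΔN = 214.6 m, observed ΔE = -404.9 m.
Subtracting the expected shift leaves a residual of 214.6 − (250.6) = -36.0 m north and -404.9 − (-379.3) = -25.6 m east.
Residual distance = √((-36.0)² + (-25.6)²) = 44.2 m.

44 m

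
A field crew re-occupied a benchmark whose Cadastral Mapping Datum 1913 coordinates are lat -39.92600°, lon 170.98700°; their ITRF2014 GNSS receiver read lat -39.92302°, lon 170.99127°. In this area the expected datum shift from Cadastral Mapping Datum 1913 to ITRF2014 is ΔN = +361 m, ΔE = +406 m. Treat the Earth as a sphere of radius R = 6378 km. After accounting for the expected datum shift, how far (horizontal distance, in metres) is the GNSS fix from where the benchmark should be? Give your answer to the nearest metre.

Observed coordinate differences: Δφ = +0.00298°, Δλ = +0.00427°.
Converting to metres (1° lat = 111317 m, cos φ = 0.766874): observed ΔN = 331.7 m, observed ΔE = 364.5 m.
Subtracting the expected shift leaves a residual of 331.7 − (361) = -29.3 m north and 364.5 − (406) = -41.5 m east.
Residual distance = √((-29.3)² + (-41.5)²) = 50.8 m.

51 m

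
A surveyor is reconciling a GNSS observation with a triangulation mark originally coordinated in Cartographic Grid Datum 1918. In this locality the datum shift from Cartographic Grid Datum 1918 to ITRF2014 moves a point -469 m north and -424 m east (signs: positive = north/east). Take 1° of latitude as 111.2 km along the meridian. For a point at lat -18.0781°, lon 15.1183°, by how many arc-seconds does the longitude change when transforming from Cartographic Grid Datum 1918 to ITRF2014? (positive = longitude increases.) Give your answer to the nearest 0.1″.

Δλ = -14.4″

At latitude -18.0781°, cos φ = 0.950634.
1° of longitude at this latitude = 111.2 × cos φ = 105.71 km, so Δλ = -424.0 / 105710.5 = -0.0040110° = -14.439″.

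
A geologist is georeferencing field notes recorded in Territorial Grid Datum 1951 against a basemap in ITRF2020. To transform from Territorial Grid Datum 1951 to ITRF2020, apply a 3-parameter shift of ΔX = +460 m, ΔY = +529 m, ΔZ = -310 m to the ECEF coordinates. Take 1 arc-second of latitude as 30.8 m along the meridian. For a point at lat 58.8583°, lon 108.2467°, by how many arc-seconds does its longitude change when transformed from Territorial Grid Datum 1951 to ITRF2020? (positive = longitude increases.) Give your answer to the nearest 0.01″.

sin φ = 0.855891, cos φ = 0.517156, sin λ = 0.949717, cos λ = -0.313109.
East component: ΔE = −sin λ·ΔX + cos λ·ΔY = −(0.949717)(460) + (-0.313109)(529) = -602.50 m.
1° of latitude spans 3600 × 30.80 = 110880 m; at latitude φ, 1° of longitude spans that × cos φ = 57342.3 m, so Δλ = -602.50 / 57342.3 × 3600 = -37.826″.

Δλ = -37.83″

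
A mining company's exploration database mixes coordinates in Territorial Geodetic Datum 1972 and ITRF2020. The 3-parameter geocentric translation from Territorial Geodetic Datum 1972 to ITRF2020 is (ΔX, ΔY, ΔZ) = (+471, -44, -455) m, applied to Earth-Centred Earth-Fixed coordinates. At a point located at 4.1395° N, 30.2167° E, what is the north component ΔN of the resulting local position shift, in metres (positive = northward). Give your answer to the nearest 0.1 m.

At φ = 4.1395°, λ = 30.2167°: sin φ = 0.072185, cos φ = 0.997391, sin λ = 0.503272, cos λ = 0.864128.
ΔN = −sin φ cos λ·ΔX − sin φ sin λ·ΔY + cos φ·ΔZ = −(0.072185)(0.864128)(471) − (0.072185)(0.503272)(-44) + (0.997391)(-455) = -481.59 m.

ΔN = -481.6 m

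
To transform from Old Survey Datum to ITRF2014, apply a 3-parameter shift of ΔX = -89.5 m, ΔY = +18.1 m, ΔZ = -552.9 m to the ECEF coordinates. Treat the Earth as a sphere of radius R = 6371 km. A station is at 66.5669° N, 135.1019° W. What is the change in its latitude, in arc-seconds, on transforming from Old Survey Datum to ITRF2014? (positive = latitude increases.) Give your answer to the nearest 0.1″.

Δφ = -8.6″

sin φ = 0.917525, cos φ = 0.397678, sin λ = -0.705848, cos λ = -0.708363.
North component: ΔN = −sin φ cos λ·ΔX − sin φ sin λ·ΔY + cos φ·ΔZ = −(0.917525)(-0.708363)(-89.5) − (0.917525)(-0.705848)(18.1) + (0.397678)(-552.9) = -266.32 m.
1° of latitude spans πR/180 = 111195 m, so Δφ = -266.32 / 111195 × 3600 = -8.622″.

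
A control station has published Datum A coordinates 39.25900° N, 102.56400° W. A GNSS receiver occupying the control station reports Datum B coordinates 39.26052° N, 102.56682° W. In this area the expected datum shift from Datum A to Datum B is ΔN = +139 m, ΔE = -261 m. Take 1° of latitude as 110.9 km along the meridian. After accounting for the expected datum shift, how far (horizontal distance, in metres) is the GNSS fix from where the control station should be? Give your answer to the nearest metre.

Observed coordinate differences: Δφ = +0.00152°, Δλ = -0.00282°.
Converting to metres (1° lat = 110900 m, cos φ = 0.774293): observed ΔN = 168.6 m, observed ΔE = -242.2 m.
Subtracting the expected shift leaves a residual of 168.6 − (139) = 29.6 m north and -242.2 − (-261) = 18.8 m east.
Residual distance = √(29.6² + 18.8²) = 35.1 m.

35 m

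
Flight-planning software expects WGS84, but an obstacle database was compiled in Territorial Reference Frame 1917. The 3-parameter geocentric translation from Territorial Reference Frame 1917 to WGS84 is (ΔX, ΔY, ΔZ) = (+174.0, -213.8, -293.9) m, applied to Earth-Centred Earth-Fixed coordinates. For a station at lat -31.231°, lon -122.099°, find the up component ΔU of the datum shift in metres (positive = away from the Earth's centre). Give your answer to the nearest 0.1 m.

ΔU = 228.2 m

At φ = -31.231°, λ = -122.099°: sin φ = -0.518490, cos φ = 0.855084, sin λ = -0.847131, cos λ = -0.531384.
ΔU = cos φ cos λ·ΔX + cos φ sin λ·ΔY + sin φ·ΔZ = (0.855084)(-0.531384)(174.0) + (0.855084)(-0.847131)(-213.8) + (-0.518490)(-293.9) = 228.19 m.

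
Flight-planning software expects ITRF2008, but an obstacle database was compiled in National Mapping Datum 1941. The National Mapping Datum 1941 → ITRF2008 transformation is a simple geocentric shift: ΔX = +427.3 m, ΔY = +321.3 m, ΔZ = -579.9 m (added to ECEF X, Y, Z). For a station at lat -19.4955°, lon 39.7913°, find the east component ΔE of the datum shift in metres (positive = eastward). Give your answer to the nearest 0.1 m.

ΔE = -26.6 m

The local east axis at (φ, λ) is (−sin λ, cos λ, 0), so ΔE = −sin(39.7913°)·427.3 + cos(39.7913°)·321.3 = -26.59 m.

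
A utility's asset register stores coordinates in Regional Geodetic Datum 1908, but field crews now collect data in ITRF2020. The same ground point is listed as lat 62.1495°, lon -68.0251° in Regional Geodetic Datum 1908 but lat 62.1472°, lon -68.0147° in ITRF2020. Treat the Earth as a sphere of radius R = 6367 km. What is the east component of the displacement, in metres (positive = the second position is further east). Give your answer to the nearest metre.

Δφ = 62.1472° − 62.1495° = -0.0023°; Δλ = -68.0147° − -68.0251° = +0.0104°.
1° along a meridian = πR/180 = 111125 m.
ΔN = Δφ × 111125 = -255.6 m; ΔE = Δλ × 111125 × cos(62.1495°) = +0.0104 × 111125 × 0.467166 = 539.9 m.

ΔE = 540 m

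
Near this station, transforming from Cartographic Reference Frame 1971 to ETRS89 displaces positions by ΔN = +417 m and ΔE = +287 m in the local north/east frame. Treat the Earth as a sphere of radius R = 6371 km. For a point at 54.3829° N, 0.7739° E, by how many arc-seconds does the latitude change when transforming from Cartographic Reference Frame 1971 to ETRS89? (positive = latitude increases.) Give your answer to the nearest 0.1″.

Δφ = 13.5″

On a sphere of radius R, 1 rad of latitude = R, so Δφ = ΔN / R = 417.0 / 6371000 = 6.5453e-05 rad = 13.501″.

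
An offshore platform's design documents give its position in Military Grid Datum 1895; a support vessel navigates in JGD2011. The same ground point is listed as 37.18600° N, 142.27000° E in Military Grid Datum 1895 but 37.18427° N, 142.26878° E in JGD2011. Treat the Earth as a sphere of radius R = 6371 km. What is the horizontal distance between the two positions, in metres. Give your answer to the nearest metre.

Δφ = 37.18427° − 37.18600° = -0.00173°; Δλ = 142.26878° − 142.27000° = -0.00122°.
1° along a meridian = πR/180 = 111195 m.
ΔN = Δφ × 111195 = -192.4 m; ΔE = Δλ × 111195 × cos(37.18600°) = -0.00122 × 111195 × 0.796678 = -108.1 m.
Distance = √(ΔE² + ΔN²) = √((-108.1)² + (-192.4)²) = 220.6 m.

221 m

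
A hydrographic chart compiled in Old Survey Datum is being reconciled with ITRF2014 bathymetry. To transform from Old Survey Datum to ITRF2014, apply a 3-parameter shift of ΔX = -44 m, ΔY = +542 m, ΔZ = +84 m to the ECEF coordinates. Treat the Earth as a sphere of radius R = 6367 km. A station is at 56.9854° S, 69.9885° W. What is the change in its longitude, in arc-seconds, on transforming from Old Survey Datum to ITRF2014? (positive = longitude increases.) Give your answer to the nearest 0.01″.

sin φ = -0.838532, cos φ = 0.544853, sin λ = -0.939624, cos λ = 0.342209.
East component: ΔE = −sin λ·ΔX + cos λ·ΔY = −(-0.939624)(-44) + (0.342209)(542) = 144.13 m.
1° of latitude spans πR/180 = 111125 m; at latitude φ, 1° of longitude spans that × cos φ = 60546.8 m, so Δλ = 144.13 / 60546.8 × 3600 = 8.570″.

Δλ = 8.57″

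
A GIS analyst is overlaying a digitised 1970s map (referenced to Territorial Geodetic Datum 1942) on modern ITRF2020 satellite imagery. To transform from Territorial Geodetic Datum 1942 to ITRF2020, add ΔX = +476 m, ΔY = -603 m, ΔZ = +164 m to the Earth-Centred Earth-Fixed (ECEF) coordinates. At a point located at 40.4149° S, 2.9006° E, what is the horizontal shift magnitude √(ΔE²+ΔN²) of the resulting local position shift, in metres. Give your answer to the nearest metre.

The local east axis at (φ, λ) is (−sin λ, cos λ, 0), so ΔE = −sin(2.9006°)·476 + cos(2.9006°)·(-603) = -626.31 m.
The local north axis is (−sin φ cos λ, −sin φ sin λ, cos φ), giving ΔN = 308.204 − 19.783 + 124.865 = 413.29 m.
Horizontal magnitude = √(ΔE² + ΔN²) = √((-626.31)² + 413.29²) = 750.38 m.

750 m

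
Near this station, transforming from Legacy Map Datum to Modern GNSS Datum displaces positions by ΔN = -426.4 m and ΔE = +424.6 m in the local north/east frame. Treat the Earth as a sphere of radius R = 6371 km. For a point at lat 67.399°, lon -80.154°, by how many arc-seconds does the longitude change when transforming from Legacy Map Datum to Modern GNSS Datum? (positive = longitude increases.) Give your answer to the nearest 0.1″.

Δλ = 35.8″

At latitude 67.399°, cos φ = 0.384311.
One radian of longitude at latitude φ spans R cos φ, so Δλ = ΔE / (R cos φ) = 424.6 / (6371000 × 0.384311) = 1.7342e-04 rad = 35.770″.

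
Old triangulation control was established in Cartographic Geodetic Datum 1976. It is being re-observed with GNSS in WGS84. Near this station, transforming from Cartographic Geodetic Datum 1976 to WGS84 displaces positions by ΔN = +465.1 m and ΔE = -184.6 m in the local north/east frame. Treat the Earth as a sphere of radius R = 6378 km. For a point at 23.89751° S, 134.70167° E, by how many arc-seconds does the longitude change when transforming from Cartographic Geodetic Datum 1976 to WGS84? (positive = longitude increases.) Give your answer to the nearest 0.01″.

At latitude -23.89751°, cos φ = 0.914272.
One radian of longitude at latitude φ spans R cos φ, so Δλ = ΔE / (R cos φ) = -184.6 / (6378000 × 0.914272) = -3.1657e-05 rad = -6.530″.

Δλ = -6.53″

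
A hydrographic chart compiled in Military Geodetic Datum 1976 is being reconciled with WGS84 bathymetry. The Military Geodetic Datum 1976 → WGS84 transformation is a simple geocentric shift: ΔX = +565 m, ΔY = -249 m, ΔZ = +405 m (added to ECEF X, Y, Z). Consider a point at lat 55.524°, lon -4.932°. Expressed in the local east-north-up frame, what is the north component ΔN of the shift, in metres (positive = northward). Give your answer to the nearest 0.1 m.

ΔN = -252.4 m

The local north axis is (−sin φ cos λ, −sin φ sin λ, cos φ), giving ΔN = -464.041 − 17.647 + 229.255 = -252.43 m.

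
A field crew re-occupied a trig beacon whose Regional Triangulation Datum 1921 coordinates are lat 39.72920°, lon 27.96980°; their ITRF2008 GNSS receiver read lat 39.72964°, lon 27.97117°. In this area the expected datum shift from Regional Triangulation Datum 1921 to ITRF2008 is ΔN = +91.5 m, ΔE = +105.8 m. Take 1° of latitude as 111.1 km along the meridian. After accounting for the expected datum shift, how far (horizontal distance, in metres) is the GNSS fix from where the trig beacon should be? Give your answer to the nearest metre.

Observed coordinate differences: Δφ = +0.00044°, Δλ = +0.00137°.
Converting to metres (1° lat = 111100 m, cos φ = 0.769074): observed ΔN = 48.9 m, observed ΔE = 117.1 m.
Subtracting the expected shift leaves a residual of 48.9 − (91.5) = -42.6 m north and 117.1 − (105.8) = 11.3 m east.
Residual distance = √((-42.6)² + 11.3²) = 44.1 m.

44 m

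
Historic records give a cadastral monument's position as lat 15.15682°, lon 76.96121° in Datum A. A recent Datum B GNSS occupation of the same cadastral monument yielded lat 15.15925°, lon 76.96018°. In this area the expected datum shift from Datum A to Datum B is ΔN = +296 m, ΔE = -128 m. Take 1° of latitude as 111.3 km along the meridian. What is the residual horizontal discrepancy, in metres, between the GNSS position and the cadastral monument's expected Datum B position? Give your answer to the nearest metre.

Observed coordinate differences: Δφ = +0.00243°, Δλ = -0.00103°.
Converting to metres (1° lat = 111300 m, cos φ = 0.965214): observed ΔN = 270.5 m, observed ΔE = -110.7 m.
Subtracting the expected shift leaves a residual of 270.5 − (296) = -25.5 m north and -110.7 − (-128) = 17.3 m east.
Residual distance = √((-25.5)² + 17.3²) = 30.9 m.

31 m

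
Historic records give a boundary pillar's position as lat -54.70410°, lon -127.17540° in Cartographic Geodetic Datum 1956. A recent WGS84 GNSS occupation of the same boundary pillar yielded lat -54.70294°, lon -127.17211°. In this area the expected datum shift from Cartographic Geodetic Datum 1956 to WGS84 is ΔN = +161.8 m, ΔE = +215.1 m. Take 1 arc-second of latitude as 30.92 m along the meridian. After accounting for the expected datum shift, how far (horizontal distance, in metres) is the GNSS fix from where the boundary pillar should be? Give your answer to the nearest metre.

33 m

Observed coordinate differences: Δφ = +0.00116°, Δλ = +0.00329°.
Converting to metres (1° lat = 111312 m, cos φ = 0.577799): observed ΔN = 129.1 m, observed ΔE = 211.6 m.
Subtracting the expected shift leaves a residual of 129.1 − (161.8) = -32.7 m north and 211.6 − (215.1) = -3.5 m east.
Residual distance = √((-32.7)² + (-3.5)²) = 32.9 m.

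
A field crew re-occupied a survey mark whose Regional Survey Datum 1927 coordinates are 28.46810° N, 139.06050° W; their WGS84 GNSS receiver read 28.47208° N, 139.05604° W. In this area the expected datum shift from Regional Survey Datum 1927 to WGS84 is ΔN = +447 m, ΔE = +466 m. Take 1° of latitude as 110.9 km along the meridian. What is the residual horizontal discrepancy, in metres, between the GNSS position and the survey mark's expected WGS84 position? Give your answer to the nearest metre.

Observed coordinate differences: Δφ = +0.00398°, Δλ = +0.00446°.
Converting to metres (1° lat = 110900 m, cos φ = 0.879083): observed ΔN = 441.4 m, observed ΔE = 434.8 m.
Subtracting the expected shift leaves a residual of 441.4 − (447) = -5.6 m north and 434.8 − (466) = -31.2 m east.
Residual distance = √((-5.6)² + (-31.2)²) = 31.7 m.

32 m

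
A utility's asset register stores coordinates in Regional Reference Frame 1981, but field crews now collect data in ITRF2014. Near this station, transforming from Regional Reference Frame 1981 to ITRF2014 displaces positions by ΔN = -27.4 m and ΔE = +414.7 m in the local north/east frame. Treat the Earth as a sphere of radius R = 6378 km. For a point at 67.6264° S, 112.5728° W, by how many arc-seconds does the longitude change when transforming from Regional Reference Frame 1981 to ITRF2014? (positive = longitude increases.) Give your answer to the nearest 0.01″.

Δλ = 35.23″

At latitude -67.6264°, cos φ = 0.380644.
One radian of longitude at latitude φ spans R cos φ, so Δλ = ΔE / (R cos φ) = 414.7 / (6378000 × 0.380644) = 1.7082e-04 rad = 35.233″.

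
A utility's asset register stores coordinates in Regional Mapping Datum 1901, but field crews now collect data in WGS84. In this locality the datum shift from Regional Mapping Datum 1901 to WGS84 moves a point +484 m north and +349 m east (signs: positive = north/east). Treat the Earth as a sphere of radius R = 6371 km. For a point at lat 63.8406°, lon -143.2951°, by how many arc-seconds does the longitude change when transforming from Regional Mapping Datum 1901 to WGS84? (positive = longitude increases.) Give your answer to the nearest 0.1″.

At latitude 63.8406°, cos φ = 0.440870.
One radian of longitude at latitude φ spans R cos φ, so Δλ = ΔE / (R cos φ) = 349.0 / (6371000 × 0.440870) = 1.2425e-04 rad = 25.629″.

Δλ = 25.6″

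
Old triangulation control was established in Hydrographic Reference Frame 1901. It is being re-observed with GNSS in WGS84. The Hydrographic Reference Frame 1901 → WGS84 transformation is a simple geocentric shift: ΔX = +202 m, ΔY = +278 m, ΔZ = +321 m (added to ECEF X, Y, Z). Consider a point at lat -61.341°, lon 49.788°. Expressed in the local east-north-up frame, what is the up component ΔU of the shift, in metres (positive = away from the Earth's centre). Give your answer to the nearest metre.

ΔU = -117 m

At φ = -61.341°, λ = 49.788°: sin φ = -0.877490, cos φ = 0.479596, sin λ = 0.763661, cos λ = 0.645618.
ΔU = cos φ cos λ·ΔX + cos φ sin λ·ΔY + sin φ·ΔZ = (0.479596)(0.645618)(202) + (0.479596)(0.763661)(278) + (-0.877490)(321) = -117.31 m.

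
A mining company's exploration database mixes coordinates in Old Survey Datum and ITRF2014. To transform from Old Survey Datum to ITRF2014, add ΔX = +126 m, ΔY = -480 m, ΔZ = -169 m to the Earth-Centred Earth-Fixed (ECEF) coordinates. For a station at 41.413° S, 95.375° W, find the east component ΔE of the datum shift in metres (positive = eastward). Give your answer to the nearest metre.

At φ = -41.413°, λ = -95.375°: sin φ = -0.661482, cos φ = 0.749961, sin λ = -0.995603, cos λ = -0.093674.
ΔE = −sin λ·ΔX + cos λ·ΔY = −(-0.995603)·(126) + (-0.093674)·(-480) = 170.41 m.

ΔE = 170 m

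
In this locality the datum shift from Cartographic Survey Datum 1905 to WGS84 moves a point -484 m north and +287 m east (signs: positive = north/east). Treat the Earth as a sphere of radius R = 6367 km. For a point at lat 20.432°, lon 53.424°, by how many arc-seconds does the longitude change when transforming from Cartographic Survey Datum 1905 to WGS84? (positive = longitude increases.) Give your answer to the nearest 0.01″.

At latitude 20.432°, cos φ = 0.937087.
One radian of longitude at latitude φ spans R cos φ, so Δλ = ΔE / (R cos φ) = 287.0 / (6367000 × 0.937087) = 4.8102e-05 rad = 9.922″.

Δλ = 9.92″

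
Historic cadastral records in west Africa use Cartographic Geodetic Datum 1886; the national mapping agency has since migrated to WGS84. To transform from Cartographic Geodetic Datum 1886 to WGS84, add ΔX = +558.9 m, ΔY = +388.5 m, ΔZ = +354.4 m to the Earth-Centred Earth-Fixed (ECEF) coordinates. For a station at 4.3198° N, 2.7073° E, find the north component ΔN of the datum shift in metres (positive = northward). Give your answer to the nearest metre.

At φ = 4.3198°, λ = 2.7073°: sin φ = 0.075323, cos φ = 0.997159, sin λ = 0.047234, cos λ = 0.998884.
ΔN = −sin φ cos λ·ΔX − sin φ sin λ·ΔY + cos φ·ΔZ = −(0.075323)(0.998884)(558.9) − (0.075323)(0.047234)(388.5) + (0.997159)(354.4) = 309.96 m.

ΔN = 310 m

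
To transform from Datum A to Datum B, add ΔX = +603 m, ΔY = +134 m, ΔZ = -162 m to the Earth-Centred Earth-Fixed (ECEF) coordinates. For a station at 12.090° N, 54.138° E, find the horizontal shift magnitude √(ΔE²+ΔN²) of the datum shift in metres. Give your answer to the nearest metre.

The local east axis at (φ, λ) is (−sin λ, cos λ, 0), so ΔE = −sin(54.138°)·603 + cos(54.138°)·134 = -410.19 m.
The local north axis is (−sin φ cos λ, −sin φ sin λ, cos φ), giving ΔN = -73.989 − 22.746 − 158.407 = -255.14 m.
Horizontal magnitude = √(ΔE² + ΔN²) = √((-410.19)² + (-255.14)²) = 483.06 m.

483 m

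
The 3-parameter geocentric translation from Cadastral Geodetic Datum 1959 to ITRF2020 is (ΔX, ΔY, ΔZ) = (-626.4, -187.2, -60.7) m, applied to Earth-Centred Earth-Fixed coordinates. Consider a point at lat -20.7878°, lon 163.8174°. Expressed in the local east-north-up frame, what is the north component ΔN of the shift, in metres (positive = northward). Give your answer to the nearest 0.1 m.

ΔN = 138.2 m

The local north axis is (−sin φ cos λ, −sin φ sin λ, cos φ), giving ΔN = 213.506 − 18.516 − 56.749 = 138.24 m.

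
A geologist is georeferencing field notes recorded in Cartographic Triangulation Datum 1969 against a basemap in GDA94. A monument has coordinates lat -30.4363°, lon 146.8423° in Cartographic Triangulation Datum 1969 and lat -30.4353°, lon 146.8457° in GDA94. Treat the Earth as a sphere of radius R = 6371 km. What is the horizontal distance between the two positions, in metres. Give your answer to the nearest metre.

344 m

Δφ = -30.4353° − -30.4363° = +0.0010°; Δλ = 146.8457° − 146.8423° = +0.0034°.
1° along a meridian = πR/180 = 111195 m.
ΔN = Δφ × 111195 = 111.2 m; ΔE = Δλ × 111195 × cos(-30.4363°) = +0.0034 × 111195 × 0.862193 = 326.0 m.
Distance = √(ΔE² + ΔN²) = √(326.0² + 111.2²) = 344.4 m.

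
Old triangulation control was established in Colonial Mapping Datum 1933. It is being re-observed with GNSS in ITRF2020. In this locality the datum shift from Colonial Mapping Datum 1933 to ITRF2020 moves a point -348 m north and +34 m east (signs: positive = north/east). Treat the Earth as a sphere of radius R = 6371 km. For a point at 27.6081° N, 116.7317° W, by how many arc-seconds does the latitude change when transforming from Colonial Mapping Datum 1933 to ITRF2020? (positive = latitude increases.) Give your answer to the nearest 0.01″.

Δφ = -11.27″

On a sphere of radius R, 1 rad of latitude = R, so Δφ = ΔN / R = -348.0 / 6371000 = -5.4623e-05 rad = -11.267″.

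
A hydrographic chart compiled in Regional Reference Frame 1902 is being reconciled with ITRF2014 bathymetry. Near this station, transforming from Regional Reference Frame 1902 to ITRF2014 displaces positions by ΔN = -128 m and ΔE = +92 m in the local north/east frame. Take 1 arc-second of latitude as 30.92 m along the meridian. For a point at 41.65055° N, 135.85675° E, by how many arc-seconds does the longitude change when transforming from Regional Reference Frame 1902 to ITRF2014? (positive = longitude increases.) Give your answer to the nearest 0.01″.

At latitude 41.65055°, cos φ = 0.747212.
1″ of longitude at this latitude = 30.92 × cos φ = 23.1038 m, so Δλ = 92.0 / 23.1038 = 3.982″.

Δλ = 3.98″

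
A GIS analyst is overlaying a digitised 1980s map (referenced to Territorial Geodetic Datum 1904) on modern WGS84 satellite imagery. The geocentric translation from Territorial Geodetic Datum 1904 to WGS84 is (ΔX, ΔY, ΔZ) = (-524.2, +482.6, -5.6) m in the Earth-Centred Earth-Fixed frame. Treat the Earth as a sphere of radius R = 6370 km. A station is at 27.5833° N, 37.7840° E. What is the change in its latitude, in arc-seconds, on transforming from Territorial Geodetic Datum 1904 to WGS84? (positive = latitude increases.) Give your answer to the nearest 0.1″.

sin φ = 0.463038, cos φ = 0.886339, sin λ = 0.612686, cos λ = 0.790326.
North component: ΔN = −sin φ cos λ·ΔX − sin φ sin λ·ΔY + cos φ·ΔZ = −(0.463038)(0.790326)(-524.2) − (0.463038)(0.612686)(482.6) + (0.886339)(-5.6) = 49.96 m.
1° of latitude spans πR/180 = 111177 m, so Δφ = 49.96 / 111177 × 3600 = 1.618″.

Δφ = 1.6″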